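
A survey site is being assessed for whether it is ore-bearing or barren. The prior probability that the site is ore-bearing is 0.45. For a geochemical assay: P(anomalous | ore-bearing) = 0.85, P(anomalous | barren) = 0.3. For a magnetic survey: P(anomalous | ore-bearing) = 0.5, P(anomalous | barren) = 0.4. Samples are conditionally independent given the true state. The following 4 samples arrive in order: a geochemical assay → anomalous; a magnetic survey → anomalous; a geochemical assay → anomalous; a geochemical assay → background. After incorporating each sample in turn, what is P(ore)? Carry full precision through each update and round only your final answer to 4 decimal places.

0.6376

After a geochemical assay='anomalous': P(ore) = 0.85·0.4500 / (0.85·0.4500 + 0.3·0.5500) ≈ 0.6986
After a magnetic survey='anomalous': P(ore) = 0.5·0.6986 / (0.5·0.6986 + 0.4·0.3014) ≈ 0.7434
After a geochemical assay='anomalous': P(ore) = 0.85·0.7434 / (0.85·0.7434 + 0.3·0.2566) ≈ 0.8914
After a geochemical assay='background': P(ore) = 0.15·0.8914 / (0.15·0.8914 + 0.7·0.1086) ≈ 0.6376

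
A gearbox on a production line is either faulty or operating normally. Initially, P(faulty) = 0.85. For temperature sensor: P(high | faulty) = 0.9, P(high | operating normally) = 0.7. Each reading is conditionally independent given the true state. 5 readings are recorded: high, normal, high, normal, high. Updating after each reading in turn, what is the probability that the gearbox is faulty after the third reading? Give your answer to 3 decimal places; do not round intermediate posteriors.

0.757

After 'high': P(faulty) = 0.9·0.8500 / (0.9·0.8500 + 0.7·0.1500) ≈ 0.8793
After 'normal': P(faulty) = 0.1·0.8793 / (0.1·0.8793 + 0.3·0.1207) ≈ 0.7083
After 'high': P(faulty) = 0.9·0.7083 / (0.9·0.7083 + 0.7·0.2917) ≈ 0.7574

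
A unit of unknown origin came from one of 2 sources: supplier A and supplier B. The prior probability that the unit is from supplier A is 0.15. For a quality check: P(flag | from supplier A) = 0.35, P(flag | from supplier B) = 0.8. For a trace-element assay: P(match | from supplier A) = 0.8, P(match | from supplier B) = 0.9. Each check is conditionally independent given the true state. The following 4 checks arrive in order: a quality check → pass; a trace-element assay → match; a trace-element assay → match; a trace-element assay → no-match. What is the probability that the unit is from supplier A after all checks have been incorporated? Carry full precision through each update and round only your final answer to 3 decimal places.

0.475

After a quality check='pass': P(supplier A) = 0.65·0.1500 / (0.65·0.1500 + 0.2·0.8500) ≈ 0.3645
After a trace-element assay='match': P(supplier A) = 0.8·0.3645 / (0.8·0.3645 + 0.9·0.6355) ≈ 0.3377
After a trace-element assay='match': P(supplier A) = 0.8·0.3377 / (0.8·0.3377 + 0.9·0.6623) ≈ 0.3118
After a trace-element assay='no-match': P(supplier A) = 0.2·0.3118 / (0.2·0.3118 + 0.1·0.6882) ≈ 0.4754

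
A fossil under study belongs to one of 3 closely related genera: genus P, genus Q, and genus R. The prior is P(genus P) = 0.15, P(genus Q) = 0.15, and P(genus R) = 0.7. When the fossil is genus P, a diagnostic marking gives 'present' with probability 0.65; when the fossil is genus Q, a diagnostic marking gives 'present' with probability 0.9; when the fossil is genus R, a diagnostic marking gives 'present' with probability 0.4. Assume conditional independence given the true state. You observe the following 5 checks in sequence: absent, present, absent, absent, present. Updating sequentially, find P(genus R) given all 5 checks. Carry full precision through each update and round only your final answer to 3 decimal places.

0.895

Apply Bayes' rule sequentially, carrying P(genus R) forward.
After 'absent': normaliser = 0.35·0.1500 + 0.1·0.1500 + 0.6·0.7000; P(genus P) ≈ 0.1077, P(genus Q) ≈ 0.0308, P(genus R) ≈ 0.8615
After 'present': normaliser = 0.65·0.1077 + 0.9·0.0308 + 0.4·0.8615; P(genus P) ≈ 0.1583, P(genus Q) ≈ 0.0626, P(genus R) ≈ 0.7791
After 'absent': normaliser = 0.35·0.1583 + 0.1·0.0626 + 0.6·0.7791; P(genus P) ≈ 0.1047, P(genus Q) ≈ 0.0118, P(genus R) ≈ 0.8835
After 'absent': normaliser = 0.35·0.1047 + 0.1·0.0118 + 0.6·0.8835; P(genus P) ≈ 0.0645, P(genus Q) ≈ 0.0021, P(genus R) ≈ 0.9334
After 'present': normaliser = 0.65·0.0645 + 0.9·0.0021 + 0.4·0.9334; P(genus P) ≈ 0.1005, P(genus Q) ≈ 0.0045, P(genus R) ≈ 0.8950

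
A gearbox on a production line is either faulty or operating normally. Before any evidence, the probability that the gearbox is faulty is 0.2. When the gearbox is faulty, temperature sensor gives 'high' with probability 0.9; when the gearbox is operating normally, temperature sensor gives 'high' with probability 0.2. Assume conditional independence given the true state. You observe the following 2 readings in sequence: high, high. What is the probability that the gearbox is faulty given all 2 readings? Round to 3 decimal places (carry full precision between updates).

0.835

After 'high': P(faulty) = 0.9·0.2000 / (0.9·0.2000 + 0.2·0.8000) ≈ 0.5294
After 'high': P(faulty) = 0.9·0.5294 / (0.9·0.5294 + 0.2·0.4706) ≈ 0.8351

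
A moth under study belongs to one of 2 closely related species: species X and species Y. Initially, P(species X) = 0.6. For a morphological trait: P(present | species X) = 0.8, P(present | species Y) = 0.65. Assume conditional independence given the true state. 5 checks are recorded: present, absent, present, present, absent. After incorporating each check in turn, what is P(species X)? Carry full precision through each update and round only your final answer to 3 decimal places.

After 'present': P(species X) = 0.8·0.6000 / (0.8·0.6000 + 0.65·0.4000) ≈ 0.6486
After 'absent': P(species X) = 0.2·0.6486 / (0.2·0.6486 + 0.35·0.3514) ≈ 0.5134
After 'present': P(species X) = 0.8·0.5134 / (0.8·0.5134 + 0.65·0.4866) ≈ 0.5649
After 'present': P(species X) = 0.8·0.5649 / (0.8·0.5649 + 0.65·0.4351) ≈ 0.6151
After 'absent': P(species X) = 0.2·0.6151 / (0.2·0.6151 + 0.35·0.3849) ≈ 0.4773

0.477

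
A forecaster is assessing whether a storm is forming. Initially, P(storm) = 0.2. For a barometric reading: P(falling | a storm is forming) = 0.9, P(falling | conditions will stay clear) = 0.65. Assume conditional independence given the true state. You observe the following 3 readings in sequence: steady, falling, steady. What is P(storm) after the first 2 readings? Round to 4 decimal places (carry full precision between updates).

0.0900

Each posterior becomes the prior for the next update.
After 'steady': P(storm) = 0.1·0.2000 / (0.1·0.2000 + 0.35·0.8000) ≈ 0.0667
After 'falling': P(storm) = 0.9·0.0667 / (0.9·0.0667 + 0.65·0.9333) ≈ 0.0900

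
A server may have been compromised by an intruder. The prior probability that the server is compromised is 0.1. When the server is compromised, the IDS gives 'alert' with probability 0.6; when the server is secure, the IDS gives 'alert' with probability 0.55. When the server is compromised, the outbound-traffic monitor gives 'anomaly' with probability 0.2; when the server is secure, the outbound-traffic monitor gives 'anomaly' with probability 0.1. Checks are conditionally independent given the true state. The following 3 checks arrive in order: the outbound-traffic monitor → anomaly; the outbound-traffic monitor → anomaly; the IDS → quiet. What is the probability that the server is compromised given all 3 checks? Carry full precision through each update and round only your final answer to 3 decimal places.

0.283

After the outbound-traffic monitor='anomaly': P(compromised) = 0.2·0.1000 / (0.2·0.1000 + 0.1·0.9000) ≈ 0.1818
After the outbound-traffic monitor='anomaly': P(compromised) = 0.2·0.1818 / (0.2·0.1818 + 0.1·0.8182) ≈ 0.3077
After the IDS='quiet': P(compromised) = 0.4·0.3077 / (0.4·0.3077 + 0.45·0.6923) ≈ 0.2832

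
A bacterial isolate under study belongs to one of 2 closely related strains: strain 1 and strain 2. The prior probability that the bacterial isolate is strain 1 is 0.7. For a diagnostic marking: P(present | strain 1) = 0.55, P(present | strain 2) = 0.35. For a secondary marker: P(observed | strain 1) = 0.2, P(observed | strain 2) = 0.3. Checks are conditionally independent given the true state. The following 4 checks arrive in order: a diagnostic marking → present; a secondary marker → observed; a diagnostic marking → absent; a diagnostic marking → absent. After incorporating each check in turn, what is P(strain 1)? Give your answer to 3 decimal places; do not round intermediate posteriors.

0.540

After a diagnostic marking='present': P(strain 1) = 0.55·0.7000 / (0.55·0.7000 + 0.35·0.3000) ≈ 0.7857
After a secondary marker='observed': P(strain 1) = 0.2·0.7857 / (0.2·0.7857 + 0.3·0.2143) ≈ 0.7097
After a diagnostic marking='absent': P(strain 1) = 0.45·0.7097 / (0.45·0.7097 + 0.65·0.2903) ≈ 0.6286
After a diagnostic marking='absent': P(strain 1) = 0.45·0.6286 / (0.45·0.6286 + 0.65·0.3714) ≈ 0.5395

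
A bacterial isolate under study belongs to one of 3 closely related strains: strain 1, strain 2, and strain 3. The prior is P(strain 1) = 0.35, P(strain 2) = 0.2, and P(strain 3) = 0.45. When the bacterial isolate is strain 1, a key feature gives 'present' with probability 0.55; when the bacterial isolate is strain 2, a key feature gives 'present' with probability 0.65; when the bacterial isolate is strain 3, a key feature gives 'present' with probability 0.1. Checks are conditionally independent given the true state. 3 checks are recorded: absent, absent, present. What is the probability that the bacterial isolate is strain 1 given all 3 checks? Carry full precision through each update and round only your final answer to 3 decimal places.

0.427

After 'absent': normaliser = 0.45·0.3500 + 0.35·0.2000 + 0.9·0.4500; P(strain 1) ≈ 0.2490, P(strain 2) ≈ 0.1107, P(strain 3) ≈ 0.6403
After 'absent': normaliser = 0.45·0.2490 + 0.35·0.1107 + 0.9·0.6403; P(strain 1) ≈ 0.1541, P(strain 2) ≈ 0.0533, P(strain 3) ≈ 0.7926
After 'present': normaliser = 0.55·0.1541 + 0.65·0.0533 + 0.1·0.7926; P(strain 1) ≈ 0.4267, P(strain 2) ≈ 0.1743, P(strain 3) ≈ 0.3990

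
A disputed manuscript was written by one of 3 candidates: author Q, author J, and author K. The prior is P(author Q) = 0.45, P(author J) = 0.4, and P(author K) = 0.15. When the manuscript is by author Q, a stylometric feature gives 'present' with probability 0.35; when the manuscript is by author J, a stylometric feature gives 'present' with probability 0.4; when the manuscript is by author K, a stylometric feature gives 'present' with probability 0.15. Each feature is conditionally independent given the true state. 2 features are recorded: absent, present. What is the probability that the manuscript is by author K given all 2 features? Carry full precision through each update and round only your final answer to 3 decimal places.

Each posterior becomes the prior for the next update.
After 'absent': normaliser = 0.65·0.4500 + 0.6·0.4000 + 0.85·0.1500; P(author Q) ≈ 0.4432, P(author J) ≈ 0.3636, P(author K) ≈ 0.1932
After 'present': normaliser = 0.35·0.4432 + 0.4·0.3636 + 0.15·0.1932; P(author Q) ≈ 0.4707, P(author J) ≈ 0.4414, P(author K) ≈ 0.0879

0.088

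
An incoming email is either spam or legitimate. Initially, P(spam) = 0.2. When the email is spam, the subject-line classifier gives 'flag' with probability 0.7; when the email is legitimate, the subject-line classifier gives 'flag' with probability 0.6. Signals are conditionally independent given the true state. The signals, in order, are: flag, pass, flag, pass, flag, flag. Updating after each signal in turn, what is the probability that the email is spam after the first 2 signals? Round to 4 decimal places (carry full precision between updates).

0.1795

Apply Bayes' rule sequentially, carrying P(spam) forward.
After 'flag': P(spam) = 0.7·0.2000 / (0.7·0.2000 + 0.6·0.8000) ≈ 0.2258
After 'pass': P(spam) = 0.3·0.2258 / (0.3·0.2258 + 0.4·0.7742) ≈ 0.1795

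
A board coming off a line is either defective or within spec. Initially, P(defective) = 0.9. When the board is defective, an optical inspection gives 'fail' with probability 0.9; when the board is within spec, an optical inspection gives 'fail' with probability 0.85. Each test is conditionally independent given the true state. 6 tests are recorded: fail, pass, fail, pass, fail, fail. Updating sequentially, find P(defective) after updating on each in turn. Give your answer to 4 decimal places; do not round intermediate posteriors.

0.8341

Each posterior becomes the prior for the next update.
After 'fail': P(defective) = 0.9·0.9000 / (0.9·0.9000 + 0.85·0.1000) ≈ 0.9050
After 'pass': P(defective) = 0.1·0.9050 / (0.1·0.9050 + 0.15·0.0950) ≈ 0.8640
After 'fail': P(defective) = 0.9·0.8640 / (0.9·0.8640 + 0.85·0.1360) ≈ 0.8706
After 'pass': P(defective) = 0.1·0.8706 / (0.1·0.8706 + 0.15·0.1294) ≈ 0.8177
After 'fail': P(defective) = 0.9·0.8177 / (0.9·0.8177 + 0.85·0.1823) ≈ 0.8260
After 'fail': P(defective) = 0.9·0.8260 / (0.9·0.8260 + 0.85·0.1740) ≈ 0.8341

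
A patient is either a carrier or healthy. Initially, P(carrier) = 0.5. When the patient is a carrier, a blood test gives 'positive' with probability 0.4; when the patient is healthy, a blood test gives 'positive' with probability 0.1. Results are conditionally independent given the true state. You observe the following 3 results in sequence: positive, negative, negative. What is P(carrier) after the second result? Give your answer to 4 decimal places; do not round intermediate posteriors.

0.7273

After 'positive': P(carrier) = 0.4·0.5000 / (0.4·0.5000 + 0.1·0.5000) ≈ 0.8000
After 'negative': P(carrier) = 0.6·0.8000 / (0.6·0.8000 + 0.9·0.2000) ≈ 0.7273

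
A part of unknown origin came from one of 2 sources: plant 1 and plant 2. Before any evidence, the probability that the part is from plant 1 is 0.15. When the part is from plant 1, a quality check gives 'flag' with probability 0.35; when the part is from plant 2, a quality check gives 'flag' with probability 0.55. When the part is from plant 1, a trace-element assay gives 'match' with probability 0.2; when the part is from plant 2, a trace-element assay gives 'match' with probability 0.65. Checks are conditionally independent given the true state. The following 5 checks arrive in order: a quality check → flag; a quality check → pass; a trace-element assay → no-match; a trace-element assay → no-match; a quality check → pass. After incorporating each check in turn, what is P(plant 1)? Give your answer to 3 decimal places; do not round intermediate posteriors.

0.550

Each posterior becomes the prior for the next update.
After a quality check='flag': P(plant 1) = 0.35·0.1500 / (0.35·0.1500 + 0.55·0.8500) ≈ 0.1010
After a quality check='pass': P(plant 1) = 0.65·0.1010 / (0.65·0.1010 + 0.45·0.8990) ≈ 0.1396
After a trace-element assay='no-match': P(plant 1) = 0.8·0.1396 / (0.8·0.1396 + 0.35·0.8604) ≈ 0.2705
After a trace-element assay='no-match': P(plant 1) = 0.8·0.2705 / (0.8·0.2705 + 0.35·0.7295) ≈ 0.4587
After a quality check='pass': P(plant 1) = 0.65·0.4587 / (0.65·0.4587 + 0.45·0.5413) ≈ 0.5504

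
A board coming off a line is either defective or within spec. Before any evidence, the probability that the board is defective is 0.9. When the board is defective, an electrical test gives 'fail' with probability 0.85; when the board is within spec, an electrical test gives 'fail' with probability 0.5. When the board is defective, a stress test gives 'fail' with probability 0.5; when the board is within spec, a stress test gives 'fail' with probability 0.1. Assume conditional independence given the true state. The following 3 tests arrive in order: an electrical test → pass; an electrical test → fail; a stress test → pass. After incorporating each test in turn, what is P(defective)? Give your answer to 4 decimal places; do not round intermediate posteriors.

0.7183

Each posterior becomes the prior for the next update.
After an electrical test='pass': P(defective) = 0.15·0.9000 / (0.15·0.9000 + 0.5·0.1000) ≈ 0.7297
After an electrical test='fail': P(defective) = 0.85·0.7297 / (0.85·0.7297 + 0.5·0.2703) ≈ 0.8211
After a stress test='pass': P(defective) = 0.5·0.8211 / (0.5·0.8211 + 0.9·0.1789) ≈ 0.7183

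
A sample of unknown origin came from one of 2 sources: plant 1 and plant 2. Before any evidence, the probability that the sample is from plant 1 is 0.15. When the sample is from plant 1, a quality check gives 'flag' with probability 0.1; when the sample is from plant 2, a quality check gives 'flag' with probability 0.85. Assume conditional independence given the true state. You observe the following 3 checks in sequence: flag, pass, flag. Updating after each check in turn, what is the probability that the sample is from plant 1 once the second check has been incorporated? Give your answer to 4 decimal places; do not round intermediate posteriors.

0.1108

After 'flag': P(plant 1) = 0.1·0.1500 / (0.1·0.1500 + 0.85·0.8500) ≈ 0.0203
After 'pass': P(plant 1) = 0.9·0.0203 / (0.9·0.0203 + 0.15·0.9797) ≈ 0.1108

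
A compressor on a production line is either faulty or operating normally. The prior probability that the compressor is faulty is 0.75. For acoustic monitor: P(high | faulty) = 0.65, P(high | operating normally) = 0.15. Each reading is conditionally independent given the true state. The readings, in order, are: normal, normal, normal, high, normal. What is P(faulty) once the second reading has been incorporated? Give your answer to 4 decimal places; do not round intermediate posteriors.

After 'normal': P(faulty) = 0.35·0.7500 / (0.35·0.7500 + 0.85·0.2500) ≈ 0.5526
After 'normal': P(faulty) = 0.35·0.5526 / (0.35·0.5526 + 0.85·0.4474) ≈ 0.3372

0.3372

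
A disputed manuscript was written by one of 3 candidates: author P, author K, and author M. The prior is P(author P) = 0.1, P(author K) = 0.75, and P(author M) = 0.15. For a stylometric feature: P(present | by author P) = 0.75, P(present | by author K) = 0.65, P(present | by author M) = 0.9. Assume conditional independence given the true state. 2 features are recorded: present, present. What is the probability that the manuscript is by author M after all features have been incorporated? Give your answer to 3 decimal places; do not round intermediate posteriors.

After 'present': normaliser = 0.75·0.1000 + 0.65·0.7500 + 0.9·0.1500; P(author P) ≈ 0.1075, P(author K) ≈ 0.6989, P(author M) ≈ 0.1935
After 'present': normaliser = 0.75·0.1075 + 0.65·0.6989 + 0.9·0.1935; P(author P) ≈ 0.1137, P(author K) ≈ 0.6406, P(author M) ≈ 0.2456

0.246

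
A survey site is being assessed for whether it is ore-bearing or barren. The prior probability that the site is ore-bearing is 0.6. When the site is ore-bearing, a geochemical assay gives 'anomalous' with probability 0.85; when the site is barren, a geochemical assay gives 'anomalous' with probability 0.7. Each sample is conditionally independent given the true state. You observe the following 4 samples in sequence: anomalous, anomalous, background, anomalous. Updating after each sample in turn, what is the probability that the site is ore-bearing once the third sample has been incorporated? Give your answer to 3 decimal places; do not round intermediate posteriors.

Each posterior becomes the prior for the next update.
After 'anomalous': P(ore) = 0.85·0.6000 / (0.85·0.6000 + 0.7·0.4000) ≈ 0.6456
After 'anomalous': P(ore) = 0.85·0.6456 / (0.85·0.6456 + 0.7·0.3544) ≈ 0.6886
After 'background': P(ore) = 0.15·0.6886 / (0.15·0.6886 + 0.3·0.3114) ≈ 0.5251

0.525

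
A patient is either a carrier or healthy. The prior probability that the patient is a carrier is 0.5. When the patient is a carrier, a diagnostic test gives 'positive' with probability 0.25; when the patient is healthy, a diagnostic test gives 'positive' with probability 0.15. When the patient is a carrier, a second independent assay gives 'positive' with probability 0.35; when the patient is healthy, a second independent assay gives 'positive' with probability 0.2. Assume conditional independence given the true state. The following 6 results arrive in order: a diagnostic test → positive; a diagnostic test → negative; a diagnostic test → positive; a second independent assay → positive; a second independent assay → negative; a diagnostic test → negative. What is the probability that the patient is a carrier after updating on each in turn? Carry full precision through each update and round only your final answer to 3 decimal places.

Apply Bayes' rule sequentially, carrying P(carrier) forward.
After a diagnostic test='positive': P(carrier) = 0.25·0.5000 / (0.25·0.5000 + 0.15·0.5000) ≈ 0.6250
After a diagnostic test='negative': P(carrier) = 0.75·0.6250 / (0.75·0.6250 + 0.85·0.3750) ≈ 0.5952
After a diagnostic test='positive': P(carrier) = 0.25·0.5952 / (0.25·0.5952 + 0.15·0.4048) ≈ 0.7102
After a second independent assay='positive': P(carrier) = 0.35·0.7102 / (0.35·0.7102 + 0.2·0.2898) ≈ 0.8109
After a second independent assay='negative': P(carrier) = 0.65·0.8109 / (0.65·0.8109 + 0.8·0.1891) ≈ 0.7770
After a diagnostic test='negative': P(carrier) = 0.75·0.7770 / (0.75·0.7770 + 0.85·0.2230) ≈ 0.7546

0.755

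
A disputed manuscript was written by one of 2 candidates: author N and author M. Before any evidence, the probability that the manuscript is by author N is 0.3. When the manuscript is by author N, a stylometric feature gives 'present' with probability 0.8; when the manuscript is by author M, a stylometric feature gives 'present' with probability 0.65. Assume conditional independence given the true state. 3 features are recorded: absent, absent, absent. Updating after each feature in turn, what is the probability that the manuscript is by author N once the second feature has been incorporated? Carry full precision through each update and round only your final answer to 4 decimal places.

0.1228

Each posterior becomes the prior for the next update.
After 'absent': P(author N) = 0.2·0.3000 / (0.2·0.3000 + 0.35·0.7000) ≈ 0.1967
After 'absent': P(author N) = 0.2·0.1967 / (0.2·0.1967 + 0.35·0.8033) ≈ 0.1228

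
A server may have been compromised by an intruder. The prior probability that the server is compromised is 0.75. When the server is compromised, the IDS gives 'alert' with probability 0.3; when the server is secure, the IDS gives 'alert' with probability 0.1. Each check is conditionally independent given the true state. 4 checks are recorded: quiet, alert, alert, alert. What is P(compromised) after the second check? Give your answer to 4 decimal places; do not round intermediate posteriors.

After 'quiet': P(compromised) = 0.7·0.7500 / (0.7·0.7500 + 0.9·0.2500) ≈ 0.7000
After 'alert': P(compromised) = 0.3·0.7000 / (0.3·0.7000 + 0.1·0.3000) ≈ 0.8750

0.8750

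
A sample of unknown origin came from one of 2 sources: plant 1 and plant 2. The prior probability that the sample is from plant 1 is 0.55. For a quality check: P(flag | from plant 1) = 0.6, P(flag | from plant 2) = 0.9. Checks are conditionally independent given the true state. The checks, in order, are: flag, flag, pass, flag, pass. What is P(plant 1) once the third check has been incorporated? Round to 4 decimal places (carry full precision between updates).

0.6848

After 'flag': P(plant 1) = 0.6·0.5500 / (0.6·0.5500 + 0.9·0.4500) ≈ 0.4490
After 'flag': P(plant 1) = 0.6·0.4490 / (0.6·0.4490 + 0.9·0.5510) ≈ 0.3520
After 'pass': P(plant 1) = 0.4·0.3520 / (0.4·0.3520 + 0.1·0.6480) ≈ 0.6848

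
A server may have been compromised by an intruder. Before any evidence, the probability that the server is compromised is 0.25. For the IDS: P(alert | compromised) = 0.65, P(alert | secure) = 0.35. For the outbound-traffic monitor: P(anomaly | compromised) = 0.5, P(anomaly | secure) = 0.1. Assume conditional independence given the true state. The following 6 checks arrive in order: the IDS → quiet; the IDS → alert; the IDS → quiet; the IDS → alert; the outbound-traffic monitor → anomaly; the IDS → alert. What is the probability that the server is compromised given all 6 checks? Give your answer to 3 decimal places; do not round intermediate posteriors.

Each posterior becomes the prior for the next update.
After the IDS='quiet': P(compromised) = 0.35·0.2500 / (0.35·0.2500 + 0.65·0.7500) ≈ 0.1522
After the IDS='alert': P(compromised) = 0.65·0.1522 / (0.65·0.1522 + 0.35·0.8478) ≈ 0.2500
After the IDS='quiet': P(compromised) = 0.35·0.2500 / (0.35·0.2500 + 0.65·0.7500) ≈ 0.1522
After the IDS='alert': P(compromised) = 0.65·0.1522 / (0.65·0.1522 + 0.35·0.8478) ≈ 0.2500
After the outbound-traffic monitor='anomaly': P(compromised) = 0.5·0.2500 / (0.5·0.2500 + 0.1·0.7500) ≈ 0.6250
After the IDS='alert': P(compromised) = 0.65·0.6250 / (0.65·0.6250 + 0.35·0.3750) ≈ 0.7558

0.756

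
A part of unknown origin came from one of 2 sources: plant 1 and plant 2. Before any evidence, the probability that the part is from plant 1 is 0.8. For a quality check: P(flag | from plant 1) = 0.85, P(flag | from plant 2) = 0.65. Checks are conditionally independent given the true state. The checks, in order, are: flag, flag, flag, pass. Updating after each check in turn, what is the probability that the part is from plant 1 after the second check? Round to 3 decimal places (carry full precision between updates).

0.872

Each posterior becomes the prior for the next update.
After 'flag': P(plant 1) = 0.85·0.8000 / (0.85·0.8000 + 0.65·0.2000) ≈ 0.8395
After 'flag': P(plant 1) = 0.85·0.8395 / (0.85·0.8395 + 0.65·0.1605) ≈ 0.8725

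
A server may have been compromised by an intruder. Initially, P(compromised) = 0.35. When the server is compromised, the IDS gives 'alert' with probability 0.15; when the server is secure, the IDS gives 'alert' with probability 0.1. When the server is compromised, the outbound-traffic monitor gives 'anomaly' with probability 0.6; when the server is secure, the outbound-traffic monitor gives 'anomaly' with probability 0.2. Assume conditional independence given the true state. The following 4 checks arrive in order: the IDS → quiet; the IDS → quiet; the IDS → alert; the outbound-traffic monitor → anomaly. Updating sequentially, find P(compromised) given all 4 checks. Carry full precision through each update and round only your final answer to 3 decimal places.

0.684

After the IDS='quiet': P(compromised) = 0.85·0.3500 / (0.85·0.3500 + 0.9·0.6500) ≈ 0.3371
After the IDS='quiet': P(compromised) = 0.85·0.3371 / (0.85·0.3371 + 0.9·0.6629) ≈ 0.3245
After the IDS='alert': P(compromised) = 0.15·0.3245 / (0.15·0.3245 + 0.1·0.6755) ≈ 0.4188
After the outbound-traffic monitor='anomaly': P(compromised) = 0.6·0.4188 / (0.6·0.4188 + 0.2·0.5812) ≈ 0.6837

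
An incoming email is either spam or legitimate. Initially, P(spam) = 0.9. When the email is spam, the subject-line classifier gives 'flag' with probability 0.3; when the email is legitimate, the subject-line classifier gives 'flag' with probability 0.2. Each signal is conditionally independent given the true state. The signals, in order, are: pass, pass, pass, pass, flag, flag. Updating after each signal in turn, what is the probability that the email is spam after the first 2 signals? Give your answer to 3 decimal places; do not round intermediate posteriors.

0.873

Each posterior becomes the prior for the next update.
After 'pass': P(spam) = 0.7·0.9000 / (0.7·0.9000 + 0.8·0.1000) ≈ 0.8873
After 'pass': P(spam) = 0.7·0.8873 / (0.7·0.8873 + 0.8·0.1127) ≈ 0.8733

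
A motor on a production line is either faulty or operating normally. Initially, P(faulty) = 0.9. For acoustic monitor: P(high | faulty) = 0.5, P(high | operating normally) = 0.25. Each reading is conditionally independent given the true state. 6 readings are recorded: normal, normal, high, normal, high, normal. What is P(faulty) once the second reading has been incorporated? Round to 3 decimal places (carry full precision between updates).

0.800

After 'normal': P(faulty) = 0.5·0.9000 / (0.5·0.9000 + 0.75·0.1000) ≈ 0.8571
After 'normal': P(faulty) = 0.5·0.8571 / (0.5·0.8571 + 0.75·0.1429) ≈ 0.8000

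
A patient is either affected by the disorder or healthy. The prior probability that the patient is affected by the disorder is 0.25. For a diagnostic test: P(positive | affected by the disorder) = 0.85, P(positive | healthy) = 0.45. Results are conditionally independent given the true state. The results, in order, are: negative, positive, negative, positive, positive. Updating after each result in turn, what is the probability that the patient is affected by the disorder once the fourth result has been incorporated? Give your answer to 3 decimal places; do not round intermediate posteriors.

After 'negative': P(affected) = 0.15·0.2500 / (0.15·0.2500 + 0.55·0.7500) ≈ 0.0833
After 'positive': P(affected) = 0.85·0.0833 / (0.85·0.0833 + 0.45·0.9167) ≈ 0.1466
After 'negative': P(affected) = 0.15·0.1466 / (0.15·0.1466 + 0.55·0.8534) ≈ 0.0447
After 'positive': P(affected) = 0.85·0.0447 / (0.85·0.0447 + 0.45·0.9553) ≈ 0.0813

0.081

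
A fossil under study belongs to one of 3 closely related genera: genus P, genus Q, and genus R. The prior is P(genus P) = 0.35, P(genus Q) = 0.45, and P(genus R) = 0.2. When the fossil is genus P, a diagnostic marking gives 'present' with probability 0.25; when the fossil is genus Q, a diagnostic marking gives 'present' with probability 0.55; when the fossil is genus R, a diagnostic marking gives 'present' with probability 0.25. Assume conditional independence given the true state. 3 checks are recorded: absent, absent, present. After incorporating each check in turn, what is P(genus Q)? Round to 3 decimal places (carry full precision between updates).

0.393

After 'absent': normaliser = 0.75·0.3500 + 0.45·0.4500 + 0.75·0.2000; P(genus P) ≈ 0.4268, P(genus Q) ≈ 0.3293, P(genus R) ≈ 0.2439
After 'absent': normaliser = 0.75·0.4268 + 0.45·0.3293 + 0.75·0.2439; P(genus P) ≈ 0.4916, P(genus Q) ≈ 0.2275, P(genus R) ≈ 0.2809
After 'present': normaliser = 0.25·0.4916 + 0.55·0.2275 + 0.25·0.2809; P(genus P) ≈ 0.3861, P(genus Q) ≈ 0.3932, P(genus R) ≈ 0.2207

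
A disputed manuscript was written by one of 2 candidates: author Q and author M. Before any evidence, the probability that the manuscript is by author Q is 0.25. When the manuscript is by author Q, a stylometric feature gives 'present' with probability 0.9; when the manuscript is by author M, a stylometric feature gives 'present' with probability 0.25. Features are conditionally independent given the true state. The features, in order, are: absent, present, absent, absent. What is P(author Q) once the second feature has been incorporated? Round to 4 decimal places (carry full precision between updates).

After 'absent': P(author Q) = 0.1·0.2500 / (0.1·0.2500 + 0.75·0.7500) ≈ 0.0426
After 'present': P(author Q) = 0.9·0.0426 / (0.9·0.0426 + 0.25·0.9574) ≈ 0.1379

0.1379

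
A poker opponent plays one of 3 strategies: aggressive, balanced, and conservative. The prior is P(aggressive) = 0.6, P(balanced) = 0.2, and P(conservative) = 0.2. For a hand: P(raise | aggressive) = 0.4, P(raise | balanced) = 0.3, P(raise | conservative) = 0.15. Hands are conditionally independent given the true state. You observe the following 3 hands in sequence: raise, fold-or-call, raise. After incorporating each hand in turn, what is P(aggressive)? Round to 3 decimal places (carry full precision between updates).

0.778

After 'raise': normaliser = 0.4·0.6000 + 0.3·0.2000 + 0.15·0.2000; P(aggressive) ≈ 0.7273, P(balanced) ≈ 0.1818, P(conservative) ≈ 0.0909
After 'fold-or-call': normaliser = 0.6·0.7273 + 0.7·0.1818 + 0.85·0.0909; P(aggressive) ≈ 0.6809, P(balanced) ≈ 0.1986, P(conservative) ≈ 0.1206
After 'raise': normaliser = 0.4·0.6809 + 0.3·0.1986 + 0.15·0.1206; P(aggressive) ≈ 0.7781, P(balanced) ≈ 0.1702, P(conservative) ≈ 0.0517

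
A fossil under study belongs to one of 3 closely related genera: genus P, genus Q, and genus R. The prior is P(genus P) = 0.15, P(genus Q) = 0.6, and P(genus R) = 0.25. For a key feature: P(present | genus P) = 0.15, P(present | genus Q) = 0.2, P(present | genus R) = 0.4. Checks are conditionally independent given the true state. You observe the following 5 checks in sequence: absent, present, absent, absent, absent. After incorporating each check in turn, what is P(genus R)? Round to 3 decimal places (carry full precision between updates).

Each posterior becomes the prior for the next update.
After 'absent': normaliser = 0.85·0.1500 + 0.8·0.6000 + 0.6·0.2500; P(genus P) ≈ 0.1683, P(genus Q) ≈ 0.6337, P(genus R) ≈ 0.1980
After 'present': normaliser = 0.15·0.1683 + 0.2·0.6337 + 0.4·0.1980; P(genus P) ≈ 0.1092, P(genus Q) ≈ 0.5482, P(genus R) ≈ 0.3426
After 'absent': normaliser = 0.85·0.1092 + 0.8·0.5482 + 0.6·0.3426; P(genus P) ≈ 0.1260, P(genus Q) ≈ 0.5951, P(genus R) ≈ 0.2789
After 'absent': normaliser = 0.85·0.1260 + 0.8·0.5951 + 0.6·0.2789; P(genus P) ≈ 0.1427, P(genus Q) ≈ 0.6343, P(genus R) ≈ 0.2230
After 'absent': normaliser = 0.85·0.1427 + 0.8·0.6343 + 0.6·0.2230; P(genus P) ≈ 0.1590, P(genus Q) ≈ 0.6655, P(genus R) ≈ 0.1755

0.175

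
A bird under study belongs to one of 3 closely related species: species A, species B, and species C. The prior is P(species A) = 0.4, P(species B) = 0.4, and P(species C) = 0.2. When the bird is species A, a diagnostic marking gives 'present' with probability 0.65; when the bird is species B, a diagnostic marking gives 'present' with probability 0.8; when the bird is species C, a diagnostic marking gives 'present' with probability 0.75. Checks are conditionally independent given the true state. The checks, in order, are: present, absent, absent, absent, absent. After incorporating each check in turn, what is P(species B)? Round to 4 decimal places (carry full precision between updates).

After 'present': normaliser = 0.65·0.4000 + 0.8·0.4000 + 0.75·0.2000; P(species A) ≈ 0.3562, P(species B) ≈ 0.4384, P(species C) ≈ 0.2055
After 'absent': normaliser = 0.35·0.3562 + 0.2·0.4384 + 0.25·0.2055; P(species A) ≈ 0.4727, P(species B) ≈ 0.3325, P(species C) ≈ 0.1948
After 'absent': normaliser = 0.35·0.4727 + 0.2·0.3325 + 0.25·0.1948; P(species A) ≈ 0.5895, P(species B) ≈ 0.2369, P(species C) ≈ 0.1735
After 'absent': normaliser = 0.35·0.5895 + 0.2·0.2369 + 0.25·0.1735; P(species A) ≈ 0.6945, P(species B) ≈ 0.1595, P(species C) ≈ 0.1460
After 'absent': normaliser = 0.35·0.6945 + 0.2·0.1595 + 0.25·0.1460; P(species A) ≈ 0.7804, P(species B) ≈ 0.1024, P(species C) ≈ 0.1172

0.1024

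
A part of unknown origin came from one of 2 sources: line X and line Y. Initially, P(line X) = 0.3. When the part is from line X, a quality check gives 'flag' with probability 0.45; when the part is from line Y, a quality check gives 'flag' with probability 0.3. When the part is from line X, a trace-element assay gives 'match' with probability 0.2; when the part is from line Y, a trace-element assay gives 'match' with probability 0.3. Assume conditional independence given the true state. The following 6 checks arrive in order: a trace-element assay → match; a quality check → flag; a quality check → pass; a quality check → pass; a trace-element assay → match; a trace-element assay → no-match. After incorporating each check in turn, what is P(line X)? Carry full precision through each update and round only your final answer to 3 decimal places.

0.168

After a trace-element assay='match': P(line X) = 0.2·0.3000 / (0.2·0.3000 + 0.3·0.7000) ≈ 0.2222
After a quality check='flag': P(line X) = 0.45·0.2222 / (0.45·0.2222 + 0.3·0.7778) ≈ 0.3000
After a quality check='pass': P(line X) = 0.55·0.3000 / (0.55·0.3000 + 0.7·0.7000) ≈ 0.2519
After a quality check='pass': P(line X) = 0.55·0.2519 / (0.55·0.2519 + 0.7·0.7481) ≈ 0.2092
After a trace-element assay='match': P(line X) = 0.2·0.2092 / (0.2·0.2092 + 0.3·0.7908) ≈ 0.1499
After a trace-element assay='no-match': P(line X) = 0.8·0.1499 / (0.8·0.1499 + 0.7·0.8501) ≈ 0.1678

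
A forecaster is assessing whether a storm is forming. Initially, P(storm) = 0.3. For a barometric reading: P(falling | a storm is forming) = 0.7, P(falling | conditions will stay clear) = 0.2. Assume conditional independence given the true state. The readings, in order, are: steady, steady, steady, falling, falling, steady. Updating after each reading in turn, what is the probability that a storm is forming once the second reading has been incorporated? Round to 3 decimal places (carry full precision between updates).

Each posterior becomes the prior for the next update.
After 'steady': P(storm) = 0.3·0.3000 / (0.3·0.3000 + 0.8·0.7000) ≈ 0.1385
After 'steady': P(storm) = 0.3·0.1385 / (0.3·0.1385 + 0.8·0.8615) ≈ 0.0568

0.057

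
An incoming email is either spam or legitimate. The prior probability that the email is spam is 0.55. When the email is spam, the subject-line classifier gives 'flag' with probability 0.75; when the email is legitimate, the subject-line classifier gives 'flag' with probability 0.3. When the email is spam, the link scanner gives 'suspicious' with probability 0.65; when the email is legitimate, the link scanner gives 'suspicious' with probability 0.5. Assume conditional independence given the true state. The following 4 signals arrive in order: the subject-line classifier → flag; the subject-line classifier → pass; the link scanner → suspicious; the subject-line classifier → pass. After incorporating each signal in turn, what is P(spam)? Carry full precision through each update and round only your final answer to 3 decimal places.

0.336

After the subject-line classifier='flag': P(spam) = 0.75·0.5500 / (0.75·0.5500 + 0.3·0.4500) ≈ 0.7534
After the subject-line classifier='pass': P(spam) = 0.25·0.7534 / (0.25·0.7534 + 0.7·0.2466) ≈ 0.5218
After the link scanner='suspicious': P(spam) = 0.65·0.5218 / (0.65·0.5218 + 0.5·0.4782) ≈ 0.5865
After the subject-line classifier='pass': P(spam) = 0.25·0.5865 / (0.25·0.5865 + 0.7·0.4135) ≈ 0.3363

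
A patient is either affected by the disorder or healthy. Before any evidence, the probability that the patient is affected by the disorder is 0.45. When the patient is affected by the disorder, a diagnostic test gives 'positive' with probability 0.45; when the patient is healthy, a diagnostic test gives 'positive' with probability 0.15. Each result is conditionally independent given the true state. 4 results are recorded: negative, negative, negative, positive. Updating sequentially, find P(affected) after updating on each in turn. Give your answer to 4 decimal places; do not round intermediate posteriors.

After 'negative': P(affected) = 0.55·0.4500 / (0.55·0.4500 + 0.85·0.5500) ≈ 0.3462
After 'negative': P(affected) = 0.55·0.3462 / (0.55·0.3462 + 0.85·0.6538) ≈ 0.2552
After 'negative': P(affected) = 0.55·0.2552 / (0.55·0.2552 + 0.85·0.7448) ≈ 0.1814
After 'positive': P(affected) = 0.45·0.1814 / (0.45·0.1814 + 0.15·0.8186) ≈ 0.3994

0.3994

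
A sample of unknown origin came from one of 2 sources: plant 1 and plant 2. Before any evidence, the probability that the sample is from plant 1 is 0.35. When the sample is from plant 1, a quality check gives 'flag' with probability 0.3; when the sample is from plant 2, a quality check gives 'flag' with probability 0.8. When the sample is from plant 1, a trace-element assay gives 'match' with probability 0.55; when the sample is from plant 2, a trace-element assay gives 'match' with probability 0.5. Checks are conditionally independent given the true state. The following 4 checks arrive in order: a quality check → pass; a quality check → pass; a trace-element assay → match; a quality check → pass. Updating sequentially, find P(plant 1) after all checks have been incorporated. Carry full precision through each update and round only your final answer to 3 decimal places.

Apply Bayes' rule sequentially, carrying P(plant 1) forward.
After a quality check='pass': P(plant 1) = 0.7·0.3500 / (0.7·0.3500 + 0.2·0.6500) ≈ 0.6533
After a quality check='pass': P(plant 1) = 0.7·0.6533 / (0.7·0.6533 + 0.2·0.3467) ≈ 0.8684
After a trace-element assay='match': P(plant 1) = 0.55·0.8684 / (0.55·0.8684 + 0.5·0.1316) ≈ 0.8789
After a quality check='pass': P(plant 1) = 0.7·0.8789 / (0.7·0.8789 + 0.2·0.1211) ≈ 0.9621

0.962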